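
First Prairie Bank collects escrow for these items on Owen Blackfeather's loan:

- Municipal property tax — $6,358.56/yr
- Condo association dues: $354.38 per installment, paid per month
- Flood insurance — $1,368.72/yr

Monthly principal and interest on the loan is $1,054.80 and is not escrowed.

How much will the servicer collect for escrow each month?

$998.32

Municipal property tax — $6,358.56 per year
Condo association dues — $354.38 × 12 = $4,252.56 per year
Flood insurance — $1,368.72 per year
Total annual escrow = $6,358.56 + $4,252.56 + $1,368.72 = $11,979.84
Monthly escrow = $11,979.84 ÷ 12 = $998.32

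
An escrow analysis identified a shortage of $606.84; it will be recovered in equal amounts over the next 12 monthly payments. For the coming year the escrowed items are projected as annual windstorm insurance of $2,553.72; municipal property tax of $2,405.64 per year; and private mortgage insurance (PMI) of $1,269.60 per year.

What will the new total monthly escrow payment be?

Windstorm insurance: $2,553.72 annually
Municipal property tax: $2,405.64 annually
Private mortgage insurance (PMI): $1,269.60 annually
Yearly total = $6,228.96
Per month = $6,228.96 ÷ 12 = $519.08
Monthly shortage recovery: $606.84 ÷ 12 = $50.57
Adjusted monthly = $519.08 + $50.57 = $569.65

$569.65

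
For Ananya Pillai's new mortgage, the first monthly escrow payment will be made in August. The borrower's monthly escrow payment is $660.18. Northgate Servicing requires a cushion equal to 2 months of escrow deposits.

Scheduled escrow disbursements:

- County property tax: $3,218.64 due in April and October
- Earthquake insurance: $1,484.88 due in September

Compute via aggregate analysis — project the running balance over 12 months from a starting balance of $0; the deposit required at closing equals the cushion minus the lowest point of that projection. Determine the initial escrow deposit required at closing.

Cushion = 2 × $660.18 = $1,320.36
Trial balance (start $0, +$660.18 each month, − disbursements):
  Aug: +$660.18 → $660.18
  Sep: +$660.18 − $1,484.88 → -$164.52
  Oct: +$660.18 − $3,218.64 → -$2,722.98
  Nov: +$660.18 → -$2,062.80
  Dec: +$660.18 → -$1,402.62
  Jan: +$660.18 → -$742.44
  Feb: +$660.18 → -$82.26
  Mar: +$660.18 → $577.92
  Apr: +$660.18 − $3,218.64 → -$1,980.54
  May: +$660.18 → -$1,320.36
  Jun: +$660.18 → -$660.18
  Jul: +$660.18 → $0.00
Lowest trial balance = -$2,722.98 (Oct)
Initial deposit = cushion − low point = $1,320.36 − (-$2,722.98) = $4,043.34

$4,043.34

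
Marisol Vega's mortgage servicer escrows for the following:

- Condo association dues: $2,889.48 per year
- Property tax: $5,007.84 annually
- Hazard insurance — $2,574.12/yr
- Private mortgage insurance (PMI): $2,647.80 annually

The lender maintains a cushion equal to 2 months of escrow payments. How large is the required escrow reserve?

Condo association dues = $2,889.48/yr
Property tax = $5,007.84/yr
Hazard insurance = $2,574.12/yr
Private mortgage insurance (PMI) = $2,647.80/yr
Combined annual = $2,889.48 + $5,007.84 + $2,574.12 + $2,647.80 = $13,119.24
Monthly escrow = $13,119.24 / 12 = $1,093.27
Required cushion = 2 × $1,093.27 = $2,186.54

$2,186.54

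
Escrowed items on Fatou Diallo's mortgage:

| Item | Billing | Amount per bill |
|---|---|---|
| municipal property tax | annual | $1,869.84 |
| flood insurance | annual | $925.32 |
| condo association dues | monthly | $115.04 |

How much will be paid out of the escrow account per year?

Municipal property tax — $1,869.84
Flood insurance — $925.32
Condo association dues — $115.04 × 12 = $1,380.48
Total per year = $4,175.64

$4,175.64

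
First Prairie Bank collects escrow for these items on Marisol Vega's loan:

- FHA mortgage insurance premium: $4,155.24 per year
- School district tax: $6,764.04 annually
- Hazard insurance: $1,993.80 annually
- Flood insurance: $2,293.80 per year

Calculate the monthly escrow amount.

FHA mortgage insurance premium: $4,155.24
School district tax: $6,764.04
Hazard insurance: $1,993.80
Flood insurance: $2,293.80
Combined annual = $4,155.24 + $6,764.04 + $1,993.80 + $2,293.80 = $15,206.88
Monthly = $15,206.88 / 12 = $1,267.24

$1,267.24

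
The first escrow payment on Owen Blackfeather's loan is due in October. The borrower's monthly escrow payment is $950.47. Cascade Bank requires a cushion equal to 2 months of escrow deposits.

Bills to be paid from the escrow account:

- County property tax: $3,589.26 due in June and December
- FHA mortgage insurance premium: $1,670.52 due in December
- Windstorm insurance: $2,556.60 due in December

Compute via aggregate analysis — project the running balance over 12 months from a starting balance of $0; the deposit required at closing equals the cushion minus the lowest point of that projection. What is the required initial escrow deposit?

$6,865.91

Cushion = 2 × $950.47 = $1,900.94
Trial balance (start $0, +$950.47 each month, − disbursements):
  Oct: +$950.47 → $950.47
  Nov: +$950.47 → $1,900.94
  Dec: +$950.47 − $7,816.38 → -$4,964.97
  Jan: +$950.47 → -$4,014.50
  Feb: +$950.47 → -$3,064.03
  Mar: +$950.47 → -$2,113.56
  Apr: +$950.47 → -$1,163.09
  May: +$950.47 → -$212.62
  Jun: +$950.47 − $3,589.26 → -$2,851.41
  Jul: +$950.47 → -$1,900.94
  Aug: +$950.47 → -$950.47
  Sep: +$950.47 → $0.00
Lowest trial balance = -$4,964.97 (Dec)
Initial deposit = cushion − low point = $1,900.94 − (-$4,964.97) = $6,865.91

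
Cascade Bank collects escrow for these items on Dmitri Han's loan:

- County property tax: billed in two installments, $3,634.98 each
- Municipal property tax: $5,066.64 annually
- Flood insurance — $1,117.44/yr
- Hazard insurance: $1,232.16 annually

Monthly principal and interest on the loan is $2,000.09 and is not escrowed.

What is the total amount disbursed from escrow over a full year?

County property tax — $3,634.98 × 2 = $7,269.96 per year
Municipal property tax — $5,066.64 per year
Flood insurance — $1,117.44 per year
Hazard insurance — $1,232.16 per year
Annual escrow total = $7,269.96 + $5,066.64 + $1,117.44 + $1,232.16 = $14,686.20

$14,686.20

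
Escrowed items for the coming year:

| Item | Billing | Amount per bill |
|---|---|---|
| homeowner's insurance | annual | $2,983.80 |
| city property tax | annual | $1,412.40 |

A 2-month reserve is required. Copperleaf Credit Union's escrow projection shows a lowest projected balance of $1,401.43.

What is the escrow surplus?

$668.73

Homeowner's insurance — $2,983.80 per year
City property tax — $1,412.40 per year
Yearly total = $2,983.80 + $1,412.40 = $4,396.20
Monthly escrow = $4,396.20 / 12 = $366.35
Required cushion = 2 × $366.35 = $732.70
Excess over cushion: $1,401.43 − $732.70 = $668.73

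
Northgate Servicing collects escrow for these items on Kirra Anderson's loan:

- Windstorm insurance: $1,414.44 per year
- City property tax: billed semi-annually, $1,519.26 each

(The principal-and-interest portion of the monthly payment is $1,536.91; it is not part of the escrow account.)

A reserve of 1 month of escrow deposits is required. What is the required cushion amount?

Windstorm insurance: $1,414.44 per year
City property tax: $1,519.26 × 2 = $3,038.52 per year
Annual escrow total = $1,414.44 + $3,038.52 = $4,452.96
Monthly escrow = $4,452.96 ÷ 12 = $371.08
Cushion = 1 × $371.08 = $371.08

$371.08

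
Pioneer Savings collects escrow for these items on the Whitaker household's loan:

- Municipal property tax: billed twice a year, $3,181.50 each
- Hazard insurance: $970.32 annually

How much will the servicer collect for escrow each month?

$611.11

Municipal property tax: $3,181.50 × 2 = $6,363.00 annually
Hazard insurance: $970.32 annually
Combined annual = $6,363.00 + $970.32 = $7,333.32
Monthly = $7,333.32 ÷ 12 = $611.11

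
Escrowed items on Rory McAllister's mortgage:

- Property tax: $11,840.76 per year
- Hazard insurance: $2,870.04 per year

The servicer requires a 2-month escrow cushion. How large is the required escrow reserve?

$2,451.80

Property tax: $11,840.76/yr
Hazard insurance: $2,870.04/yr
Annual escrow total = $11,840.76 + $2,870.04 = $14,710.80
Base monthly escrow = $14,710.80 ÷ 12 = $1,225.90
Required cushion = 2 × $1,225.90 = $2,451.80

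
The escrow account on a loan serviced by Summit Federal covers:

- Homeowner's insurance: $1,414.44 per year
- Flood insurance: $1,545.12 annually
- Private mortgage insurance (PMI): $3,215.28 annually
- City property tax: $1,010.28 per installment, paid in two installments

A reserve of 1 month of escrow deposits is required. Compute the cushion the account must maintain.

$682.95

Homeowner's insurance — $1,414.44
Flood insurance — $1,545.12
Private mortgage insurance (PMI) — $3,215.28
City property tax — $1,010.28 × 2 = $2,020.56
Total per year = $1,414.44 + $1,545.12 + $3,215.28 + $2,020.56 = $8,195.40
Monthly escrow = $8,195.40 ÷ 12 = $682.95
Reserve = 1 × $682.95 = $682.95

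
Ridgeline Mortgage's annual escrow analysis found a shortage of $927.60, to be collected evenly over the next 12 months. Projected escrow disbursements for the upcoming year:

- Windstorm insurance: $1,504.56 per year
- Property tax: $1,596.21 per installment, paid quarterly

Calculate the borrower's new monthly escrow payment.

Windstorm insurance = $1,504.56 per year
Property tax = $1,596.21 × 4 = $6,384.84 per year
Total annual escrow = $1,504.56 + $6,384.84 = $7,889.40
Base monthly escrow = $7,889.40 / 12 = $657.45
Monthly shortage recovery: $927.60 / 12 = $77.30
New monthly escrow = $657.45 + $77.30 = $734.75

$734.75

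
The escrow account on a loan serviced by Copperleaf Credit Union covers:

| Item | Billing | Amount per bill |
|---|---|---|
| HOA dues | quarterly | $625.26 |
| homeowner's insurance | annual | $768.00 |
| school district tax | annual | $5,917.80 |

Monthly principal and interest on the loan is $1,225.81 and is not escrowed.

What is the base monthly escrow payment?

$765.57

HOA dues: $625.26 × 4 = $2,501.04 annually
Homeowner's insurance: $768.00 annually
School district tax: $5,917.80 annually
Yearly total = $2,501.04 + $768.00 + $5,917.80 = $9,186.84
Base monthly escrow = $9,186.84 ÷ 12 = $765.57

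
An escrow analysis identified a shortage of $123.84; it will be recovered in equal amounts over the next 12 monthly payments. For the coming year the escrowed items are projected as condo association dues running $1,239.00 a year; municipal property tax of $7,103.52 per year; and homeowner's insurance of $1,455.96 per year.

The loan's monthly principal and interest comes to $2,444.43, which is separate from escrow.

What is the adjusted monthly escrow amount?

Condo association dues — $1,239.00 annually
Municipal property tax — $7,103.52 annually
Homeowner's insurance — $1,455.96 annually
Total annual escrow = $1,239.00 + $7,103.52 + $1,455.96 = $9,798.48
Monthly escrow = $9,798.48 ÷ 12 = $816.54
Shortage per month = $123.84 ÷ 12 = $10.32
Adjusted monthly = $816.54 + $10.32 = $826.86

$826.86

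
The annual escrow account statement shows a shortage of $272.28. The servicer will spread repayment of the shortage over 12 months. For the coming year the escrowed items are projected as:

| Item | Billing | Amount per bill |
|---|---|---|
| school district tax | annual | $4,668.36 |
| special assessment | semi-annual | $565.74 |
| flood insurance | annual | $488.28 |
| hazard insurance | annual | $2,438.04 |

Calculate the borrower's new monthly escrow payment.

$749.87

School district tax = $4,668.36
Special assessment = $565.74 × 2 = $1,131.48
Flood insurance = $488.28
Hazard insurance = $2,438.04
Total annual escrow = $4,668.36 + $1,131.48 + $488.28 + $2,438.04 = $8,726.16
Monthly escrow = $8,726.16 ÷ 12 = $727.18
Shortage spread = $272.28 ÷ 12 = $22.69/mo
New monthly escrow = $727.18 + $22.69 = $749.87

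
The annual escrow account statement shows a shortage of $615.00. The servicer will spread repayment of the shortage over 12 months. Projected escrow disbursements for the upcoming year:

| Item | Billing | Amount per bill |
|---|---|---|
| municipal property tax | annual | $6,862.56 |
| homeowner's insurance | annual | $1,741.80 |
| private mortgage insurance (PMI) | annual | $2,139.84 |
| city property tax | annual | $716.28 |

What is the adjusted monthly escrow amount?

$1,006.29

Municipal property tax: $6,862.56 per year
Homeowner's insurance: $1,741.80 per year
Private mortgage insurance (PMI): $2,139.84 per year
City property tax: $716.28 per year
Combined annual = $11,460.48
Per month = $11,460.48 / 12 = $955.04
Shortage spread = $615.00 ÷ 12 = $51.25/mo
New monthly escrow = $955.04 + $51.25 = $1,006.29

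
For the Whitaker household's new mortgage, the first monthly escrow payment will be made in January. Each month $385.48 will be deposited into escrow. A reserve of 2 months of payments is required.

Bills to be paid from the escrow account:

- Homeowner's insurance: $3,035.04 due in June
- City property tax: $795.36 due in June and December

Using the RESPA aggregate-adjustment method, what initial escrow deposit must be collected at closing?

$2,288.48

Cushion = 2 × $385.48 = $770.96
Trial balance (start $0, +$385.48 each month, − disbursements):
  Jan: +$385.48 → $385.48
  Feb: +$385.48 → $770.96
  Mar: +$385.48 → $1,156.44
  Apr: +$385.48 → $1,541.92
  May: +$385.48 → $1,927.40
  Jun: +$385.48 − $3,830.40 → -$1,517.52
  Jul: +$385.48 → -$1,132.04
  Aug: +$385.48 → -$746.56
  Sep: +$385.48 → -$361.08
  Oct: +$385.48 → $24.40
  Nov: +$385.48 → $409.88
  Dec: +$385.48 − $795.36 → $0.00
Lowest trial balance = -$1,517.52 (Jun)
Initial deposit = cushion − low point = $770.96 − (-$1,517.52) = $2,288.48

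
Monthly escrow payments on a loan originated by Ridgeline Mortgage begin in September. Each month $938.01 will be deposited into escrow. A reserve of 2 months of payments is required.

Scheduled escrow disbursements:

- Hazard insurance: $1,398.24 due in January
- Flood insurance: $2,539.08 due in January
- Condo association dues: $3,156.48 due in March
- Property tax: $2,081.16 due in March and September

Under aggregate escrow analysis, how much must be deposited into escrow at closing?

$6,566.07

Cushion = 2 × $938.01 = $1,876.02
Trial balance (start $0, +$938.01 each month, − disbursements):
  Sep: +$938.01 − $2,081.16 → -$1,143.15
  Oct: +$938.01 → -$205.14
  Nov: +$938.01 → $732.87
  Dec: +$938.01 → $1,670.88
  Jan: +$938.01 − $3,937.32 → -$1,328.43
  Feb: +$938.01 → -$390.42
  Mar: +$938.01 − $5,237.64 → -$4,690.05
  Apr: +$938.01 → -$3,752.04
  May: +$938.01 → -$2,814.03
  Jun: +$938.01 → -$1,876.02
  Jul: +$938.01 → -$938.01
  Aug: +$938.01 → $0.00
Lowest trial balance = -$4,690.05 (Mar)
Initial deposit = cushion − low point = $1,876.02 − (-$4,690.05) = $6,566.07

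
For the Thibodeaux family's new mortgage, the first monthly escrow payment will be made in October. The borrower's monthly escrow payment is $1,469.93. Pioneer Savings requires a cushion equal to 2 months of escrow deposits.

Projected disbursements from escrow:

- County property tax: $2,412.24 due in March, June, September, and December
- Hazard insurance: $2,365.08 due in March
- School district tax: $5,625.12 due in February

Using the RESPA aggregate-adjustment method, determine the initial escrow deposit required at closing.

Cushion = 2 × $1,469.93 = $2,939.86
Trial balance (start $0, +$1,469.93 each month, − disbursements):
  Oct: +$1,469.93 → $1,469.93
  Nov: +$1,469.93 → $2,939.86
  Dec: +$1,469.93 − $2,412.24 → $1,997.55
  Jan: +$1,469.93 → $3,467.48
  Feb: +$1,469.93 − $5,625.12 → -$687.71
  Mar: +$1,469.93 − $4,777.32 → -$3,995.10
  Apr: +$1,469.93 → -$2,525.17
  May: +$1,469.93 → -$1,055.24
  Jun: +$1,469.93 − $2,412.24 → -$1,997.55
  Jul: +$1,469.93 → -$527.62
  Aug: +$1,469.93 → $942.31
  Sep: +$1,469.93 − $2,412.24 → $0.00
Lowest trial balance = -$3,995.10 (Mar)
Initial deposit = cushion − low point = $2,939.86 − (-$3,995.10) = $6,934.96

$6,934.96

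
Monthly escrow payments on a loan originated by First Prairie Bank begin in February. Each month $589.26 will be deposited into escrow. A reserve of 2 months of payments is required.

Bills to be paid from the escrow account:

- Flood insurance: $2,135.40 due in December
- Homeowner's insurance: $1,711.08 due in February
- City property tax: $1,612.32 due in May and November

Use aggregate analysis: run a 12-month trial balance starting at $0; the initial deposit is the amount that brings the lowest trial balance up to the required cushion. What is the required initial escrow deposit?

$2,300.34

Cushion = 2 × $589.26 = $1,178.52
Trial balance (start $0, +$589.26 each month, − disbursements):
  Feb: +$589.26 − $1,711.08 → -$1,121.82
  Mar: +$589.26 → -$532.56
  Apr: +$589.26 → $56.70
  May: +$589.26 − $1,612.32 → -$966.36
  Jun: +$589.26 → -$377.10
  Jul: +$589.26 → $212.16
  Aug: +$589.26 → $801.42
  Sep: +$589.26 → $1,390.68
  Oct: +$589.26 → $1,979.94
  Nov: +$589.26 − $1,612.32 → $956.88
  Dec: +$589.26 − $2,135.40 → -$589.26
  Jan: +$589.26 → $0.00
Lowest trial balance = -$1,121.82 (Feb)
Initial deposit = cushion − low point = $1,178.52 − (-$1,121.82) = $2,300.34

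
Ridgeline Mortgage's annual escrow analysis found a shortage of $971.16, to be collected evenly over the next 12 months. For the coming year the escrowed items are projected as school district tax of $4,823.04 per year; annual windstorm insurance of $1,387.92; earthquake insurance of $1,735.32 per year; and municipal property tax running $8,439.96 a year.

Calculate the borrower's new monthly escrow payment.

$1,446.45

School district tax = $4,823.04 per year
Windstorm insurance = $1,387.92 per year
Earthquake insurance = $1,735.32 per year
Municipal property tax = $8,439.96 per year
Annual escrow total = $4,823.04 + $1,387.92 + $1,735.32 + $8,439.96 = $16,386.24
Per month = $16,386.24 / 12 = $1,365.52
Shortage per month = $971.16 ÷ 12 = $80.93
Adjusted monthly = $1,365.52 + $80.93 = $1,446.45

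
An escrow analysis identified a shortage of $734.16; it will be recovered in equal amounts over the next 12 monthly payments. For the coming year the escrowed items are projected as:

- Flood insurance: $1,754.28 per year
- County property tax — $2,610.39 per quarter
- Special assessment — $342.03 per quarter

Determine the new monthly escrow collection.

Flood insurance — $1,754.28/yr
County property tax — $2,610.39 × 4 = $10,441.56/yr
Special assessment — $342.03 × 4 = $1,368.12/yr
Yearly total = $1,754.28 + $10,441.56 + $1,368.12 = $13,563.96
Monthly escrow = $13,563.96 ÷ 12 = $1,130.33
Shortage per month = $734.16 / 12 = $61.18
Adjusted monthly = $1,130.33 + $61.18 = $1,191.51

$1,191.51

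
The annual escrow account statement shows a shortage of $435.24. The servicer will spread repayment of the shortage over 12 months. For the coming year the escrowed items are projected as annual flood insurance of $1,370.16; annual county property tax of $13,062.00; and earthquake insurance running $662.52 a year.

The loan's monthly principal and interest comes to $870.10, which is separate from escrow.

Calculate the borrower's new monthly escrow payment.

Flood insurance = $1,370.16 annually
County property tax = $13,062.00 annually
Earthquake insurance = $662.52 annually
Total annual escrow = $15,094.68
Base monthly escrow = $15,094.68 ÷ 12 = $1,257.89
Shortage spread = $435.24 ÷ 12 = $36.27/mo
New monthly escrow = $1,257.89 + $36.27 = $1,294.16

$1,294.16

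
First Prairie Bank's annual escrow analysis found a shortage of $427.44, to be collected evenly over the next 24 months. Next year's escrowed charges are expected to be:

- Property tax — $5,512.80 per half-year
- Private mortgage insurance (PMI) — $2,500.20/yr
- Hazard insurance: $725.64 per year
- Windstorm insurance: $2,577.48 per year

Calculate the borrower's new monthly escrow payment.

Property tax — $5,512.80 × 2 = $11,025.60
Private mortgage insurance (PMI) — $2,500.20
Hazard insurance — $725.64
Windstorm insurance — $2,577.48
Yearly total = $11,025.60 + $2,500.20 + $725.64 + $2,577.48 = $16,828.92
Monthly = $16,828.92 ÷ 12 = $1,402.41
Shortage spread = $427.44 / 24 = $17.81/mo
New monthly escrow = $1,402.41 + $17.81 = $1,420.22

$1,420.22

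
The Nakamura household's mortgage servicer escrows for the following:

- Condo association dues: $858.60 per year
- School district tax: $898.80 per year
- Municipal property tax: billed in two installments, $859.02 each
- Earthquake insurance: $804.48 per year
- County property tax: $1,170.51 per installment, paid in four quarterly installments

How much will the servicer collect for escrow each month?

Condo association dues — $858.60 annually
School district tax — $898.80 annually
Municipal property tax — $859.02 × 2 = $1,718.04 annually
Earthquake insurance — $804.48 annually
County property tax — $1,170.51 × 4 = $4,682.04 annually
Combined annual = $858.60 + $898.80 + $1,718.04 + $804.48 + $4,682.04 = $8,961.96
Per month = $8,961.96 ÷ 12 = $746.83

$746.83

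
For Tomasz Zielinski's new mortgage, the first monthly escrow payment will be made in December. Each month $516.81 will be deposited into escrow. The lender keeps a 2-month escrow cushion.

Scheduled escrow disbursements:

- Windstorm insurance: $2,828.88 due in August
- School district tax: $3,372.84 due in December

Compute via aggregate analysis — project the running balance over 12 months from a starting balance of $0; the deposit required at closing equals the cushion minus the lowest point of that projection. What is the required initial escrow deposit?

$3,889.65

Cushion = 2 × $516.81 = $1,033.62
Trial balance (start $0, +$516.81 each month, − disbursements):
  Dec: +$516.81 − $3,372.84 → -$2,856.03
  Jan: +$516.81 → -$2,339.22
  Feb: +$516.81 → -$1,822.41
  Mar: +$516.81 → -$1,305.60
  Apr: +$516.81 → -$788.79
  May: +$516.81 → -$271.98
  Jun: +$516.81 → $244.83
  Jul: +$516.81 → $761.64
  Aug: +$516.81 − $2,828.88 → -$1,550.43
  Sep: +$516.81 → -$1,033.62
  Oct: +$516.81 → -$516.81
  Nov: +$516.81 → $0.00
Lowest trial balance = -$2,856.03 (Dec)
Initial deposit = cushion − low point = $1,033.62 − (-$2,856.03) = $3,889.65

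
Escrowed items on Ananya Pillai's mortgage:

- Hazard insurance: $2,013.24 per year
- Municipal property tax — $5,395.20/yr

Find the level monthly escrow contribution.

$617.37

Hazard insurance: $2,013.24/yr
Municipal property tax: $5,395.20/yr
Yearly total = $7,408.44
Per month = $7,408.44 / 12 = $617.37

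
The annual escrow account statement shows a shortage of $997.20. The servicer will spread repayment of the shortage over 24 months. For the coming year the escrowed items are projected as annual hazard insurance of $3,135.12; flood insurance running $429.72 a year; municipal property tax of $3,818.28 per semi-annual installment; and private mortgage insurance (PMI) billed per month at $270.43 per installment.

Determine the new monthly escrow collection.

Hazard insurance: $3,135.12 annually
Flood insurance: $429.72 annually
Municipal property tax: $3,818.28 × 2 = $7,636.56 annually
Private mortgage insurance (PMI): $270.43 × 12 = $3,245.16 annually
Annual escrow total = $3,135.12 + $429.72 + $7,636.56 + $3,245.16 = $14,446.56
Monthly escrow = $14,446.56 ÷ 12 = $1,203.88
Monthly shortage recovery: $997.20 ÷ 24 = $41.55
New monthly escrow = $1,203.88 + $41.55 = $1,245.43

$1,245.43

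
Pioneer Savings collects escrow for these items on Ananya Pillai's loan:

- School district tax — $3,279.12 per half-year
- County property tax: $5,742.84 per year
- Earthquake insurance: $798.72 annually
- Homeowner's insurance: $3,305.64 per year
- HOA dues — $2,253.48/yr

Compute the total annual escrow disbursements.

School district tax = $3,279.12 × 2 = $6,558.24 per year
County property tax = $5,742.84 per year
Earthquake insurance = $798.72 per year
Homeowner's insurance = $3,305.64 per year
HOA dues = $2,253.48 per year
Combined annual = $6,558.24 + $5,742.84 + $798.72 + $3,305.64 + $2,253.48 = $18,658.92

$18,658.92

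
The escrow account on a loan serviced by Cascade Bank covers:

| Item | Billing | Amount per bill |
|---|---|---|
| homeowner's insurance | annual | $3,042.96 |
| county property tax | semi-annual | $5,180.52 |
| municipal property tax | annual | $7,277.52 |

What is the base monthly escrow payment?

Homeowner's insurance — $3,042.96 per year
County property tax — $5,180.52 × 2 = $10,361.04 per year
Municipal property tax — $7,277.52 per year
Annual escrow total = $3,042.96 + $10,361.04 + $7,277.52 = $20,681.52
Monthly = $20,681.52 ÷ 12 = $1,723.46

$1,723.46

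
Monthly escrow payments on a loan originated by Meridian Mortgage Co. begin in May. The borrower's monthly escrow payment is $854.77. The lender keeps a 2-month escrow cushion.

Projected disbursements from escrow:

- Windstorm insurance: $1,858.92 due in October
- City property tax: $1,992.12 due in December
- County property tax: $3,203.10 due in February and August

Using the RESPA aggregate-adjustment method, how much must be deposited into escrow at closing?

$3,419.08

Cushion = 2 × $854.77 = $1,709.54
Trial balance (start $0, +$854.77 each month, − disbursements):
  May: +$854.77 → $854.77
  Jun: +$854.77 → $1,709.54
  Jul: +$854.77 → $2,564.31
  Aug: +$854.77 − $3,203.10 → $215.98
  Sep: +$854.77 → $1,070.75
  Oct: +$854.77 − $1,858.92 → $66.60
  Nov: +$854.77 → $921.37
  Dec: +$854.77 − $1,992.12 → -$215.98
  Jan: +$854.77 → $638.79
  Feb: +$854.77 − $3,203.10 → -$1,709.54
  Mar: +$854.77 → -$854.77
  Apr: +$854.77 → $0.00
Lowest trial balance = -$1,709.54 (Feb)
Initial deposit = cushion − low point = $1,709.54 − (-$1,709.54) = $3,419.08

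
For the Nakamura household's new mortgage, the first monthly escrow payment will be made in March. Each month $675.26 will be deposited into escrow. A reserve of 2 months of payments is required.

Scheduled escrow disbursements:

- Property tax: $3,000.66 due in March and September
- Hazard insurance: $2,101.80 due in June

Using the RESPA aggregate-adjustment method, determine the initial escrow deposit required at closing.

$4,726.82

Cushion = 2 × $675.26 = $1,350.52
Trial balance (start $0, +$675.26 each month, − disbursements):
  Mar: +$675.26 − $3,000.66 → -$2,325.40
  Apr: +$675.26 → -$1,650.14
  May: +$675.26 → -$974.88
  Jun: +$675.26 − $2,101.80 → -$2,401.42
  Jul: +$675.26 → -$1,726.16
  Aug: +$675.26 → -$1,050.90
  Sep: +$675.26 − $3,000.66 → -$3,376.30
  Oct: +$675.26 → -$2,701.04
  Nov: +$675.26 → -$2,025.78
  Dec: +$675.26 → -$1,350.52
  Jan: +$675.26 → -$675.26
  Feb: +$675.26 → $0.00
Lowest trial balance = -$3,376.30 (Sep)
Initial deposit = cushion − low point = $1,350.52 − (-$3,376.30) = $4,726.82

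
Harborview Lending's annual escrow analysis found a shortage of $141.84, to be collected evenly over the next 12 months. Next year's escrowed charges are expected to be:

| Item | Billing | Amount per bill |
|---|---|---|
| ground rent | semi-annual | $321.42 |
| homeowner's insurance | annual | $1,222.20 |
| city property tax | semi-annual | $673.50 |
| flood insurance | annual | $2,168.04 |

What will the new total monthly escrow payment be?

Ground rent = $321.42 × 2 = $642.84 per year
Homeowner's insurance = $1,222.20 per year
City property tax = $673.50 × 2 = $1,347.00 per year
Flood insurance = $2,168.04 per year
Total per year = $642.84 + $1,222.20 + $1,347.00 + $2,168.04 = $5,380.08
Monthly escrow = $5,380.08 ÷ 12 = $448.34
Shortage spread = $141.84 / 12 = $11.82/mo
Adjusted monthly = $448.34 + $11.82 = $460.16

$460.16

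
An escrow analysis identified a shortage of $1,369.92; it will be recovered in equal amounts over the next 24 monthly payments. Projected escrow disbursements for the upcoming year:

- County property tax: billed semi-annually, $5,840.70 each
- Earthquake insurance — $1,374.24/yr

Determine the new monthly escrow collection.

$1,145.05

County property tax — $5,840.70 × 2 = $11,681.40 per year
Earthquake insurance — $1,374.24 per year
Annual escrow total = $11,681.40 + $1,374.24 = $13,055.64
Base monthly escrow = $13,055.64 / 12 = $1,087.97
Monthly shortage recovery: $1,369.92 ÷ 24 = $57.08
New monthly escrow = $1,087.97 + $57.08 = $1,145.05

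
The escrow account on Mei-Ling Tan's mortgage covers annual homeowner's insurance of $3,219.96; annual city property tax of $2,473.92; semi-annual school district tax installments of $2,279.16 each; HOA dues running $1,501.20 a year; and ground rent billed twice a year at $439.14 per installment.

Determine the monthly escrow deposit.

Homeowner's insurance: $3,219.96
City property tax: $2,473.92
School district tax: $2,279.16 × 2 = $4,558.32
HOA dues: $1,501.20
Ground rent: $439.14 × 2 = $878.28
Combined annual = $3,219.96 + $2,473.92 + $4,558.32 + $1,501.20 + $878.28 = $12,631.68
Monthly = $12,631.68 / 12 = $1,052.64

$1,052.64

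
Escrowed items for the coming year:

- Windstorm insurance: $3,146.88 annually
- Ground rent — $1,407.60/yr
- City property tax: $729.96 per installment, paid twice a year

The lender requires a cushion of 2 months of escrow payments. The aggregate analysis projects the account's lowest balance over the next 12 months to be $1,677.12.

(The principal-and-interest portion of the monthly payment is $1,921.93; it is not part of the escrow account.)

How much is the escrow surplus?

$674.72

Windstorm insurance = $3,146.88
Ground rent = $1,407.60
City property tax = $729.96 × 2 = $1,459.92
Total per year = $3,146.88 + $1,407.60 + $1,459.92 = $6,014.40
Monthly escrow = $6,014.40 ÷ 12 = $501.20
Cushion = 2 × $501.20 = $1,002.40
Excess over cushion: $1,677.12 − $1,002.40 = $674.72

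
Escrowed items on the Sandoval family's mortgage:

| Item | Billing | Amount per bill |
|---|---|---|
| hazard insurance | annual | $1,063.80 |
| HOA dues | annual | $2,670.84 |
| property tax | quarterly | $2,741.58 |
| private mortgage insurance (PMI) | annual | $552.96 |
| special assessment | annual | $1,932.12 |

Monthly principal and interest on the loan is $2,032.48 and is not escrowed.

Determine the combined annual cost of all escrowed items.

Hazard insurance — $1,063.80 per year
HOA dues — $2,670.84 per year
Property tax — $2,741.58 × 4 = $10,966.32 per year
Private mortgage insurance (PMI) — $552.96 per year
Special assessment — $1,932.12 per year
Total annual escrow = $1,063.80 + $2,670.84 + $10,966.32 + $552.96 + $1,932.12 = $17,186.04

$17,186.04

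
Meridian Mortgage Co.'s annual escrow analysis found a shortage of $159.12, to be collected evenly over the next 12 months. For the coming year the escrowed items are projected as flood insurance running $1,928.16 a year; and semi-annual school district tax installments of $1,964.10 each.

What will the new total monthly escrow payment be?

Flood insurance: $1,928.16 annually
School district tax: $1,964.10 × 2 = $3,928.20 annually
Combined annual = $5,856.36
Per month = $5,856.36 / 12 = $488.03
Shortage per month = $159.12 / 12 = $13.26
Adjusted monthly = $488.03 + $13.26 = $501.29

$501.29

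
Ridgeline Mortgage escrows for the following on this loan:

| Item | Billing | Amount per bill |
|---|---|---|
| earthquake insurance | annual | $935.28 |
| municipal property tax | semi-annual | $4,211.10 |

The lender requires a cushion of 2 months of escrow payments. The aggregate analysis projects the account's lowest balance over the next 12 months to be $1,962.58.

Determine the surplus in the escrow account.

$403.00

Earthquake insurance: $935.28/yr
Municipal property tax: $4,211.10 × 2 = $8,422.20/yr
Total per year = $935.28 + $8,422.20 = $9,357.48
Monthly = $9,357.48 ÷ 12 = $779.79
Required cushion = 2 × $779.79 = $1,559.58
Excess over cushion: $1,962.58 − $1,559.58 = $403.00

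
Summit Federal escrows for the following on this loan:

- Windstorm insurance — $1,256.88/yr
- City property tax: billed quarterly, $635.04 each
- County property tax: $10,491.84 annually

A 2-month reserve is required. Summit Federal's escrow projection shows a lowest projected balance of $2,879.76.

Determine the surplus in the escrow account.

Windstorm insurance: $1,256.88
City property tax: $635.04 × 4 = $2,540.16
County property tax: $10,491.84
Total annual escrow = $1,256.88 + $2,540.16 + $10,491.84 = $14,288.88
Monthly escrow = $14,288.88 ÷ 12 = $1,190.74
Required reserve = 2 × $1,190.74 = $2,381.48
Surplus = $2,879.76 − $2,381.48 = $498.28

$498.28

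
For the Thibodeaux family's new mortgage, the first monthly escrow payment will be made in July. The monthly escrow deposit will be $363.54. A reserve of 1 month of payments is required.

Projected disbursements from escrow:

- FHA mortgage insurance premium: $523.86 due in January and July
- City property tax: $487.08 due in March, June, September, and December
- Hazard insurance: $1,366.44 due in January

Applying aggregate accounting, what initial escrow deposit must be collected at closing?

Cushion = 1 × $363.54 = $363.54
Trial balance (start $0, +$363.54 each month, − disbursements):
  Jul: +$363.54 − $523.86 → -$160.32
  Aug: +$363.54 → $203.22
  Sep: +$363.54 − $487.08 → $79.68
  Oct: +$363.54 → $443.22
  Nov: +$363.54 → $806.76
  Dec: +$363.54 − $487.08 → $683.22
  Jan: +$363.54 − $1,890.30 → -$843.54
  Feb: +$363.54 → -$480.00
  Mar: +$363.54 − $487.08 → -$603.54
  Apr: +$363.54 → -$240.00
  May: +$363.54 → $123.54
  Jun: +$363.54 − $487.08 → $0.00
Lowest trial balance = -$843.54 (Jan)
Initial deposit = cushion − low point = $363.54 − (-$843.54) = $1,207.08

$1,207.08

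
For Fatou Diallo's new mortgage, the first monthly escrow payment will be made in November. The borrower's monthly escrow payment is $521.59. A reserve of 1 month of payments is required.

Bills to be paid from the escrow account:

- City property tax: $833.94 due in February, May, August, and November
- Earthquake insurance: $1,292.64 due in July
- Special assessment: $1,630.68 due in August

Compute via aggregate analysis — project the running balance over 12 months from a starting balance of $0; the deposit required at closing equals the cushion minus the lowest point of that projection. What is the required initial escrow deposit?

$1,564.77

Cushion = 1 × $521.59 = $521.59
Trial balance (start $0, +$521.59 each month, − disbursements):
  Nov: +$521.59 − $833.94 → -$312.35
  Dec: +$521.59 → $209.24
  Jan: +$521.59 → $730.83
  Feb: +$521.59 − $833.94 → $418.48
  Mar: +$521.59 → $940.07
  Apr: +$521.59 → $1,461.66
  May: +$521.59 − $833.94 → $1,149.31
  Jun: +$521.59 → $1,670.90
  Jul: +$521.59 − $1,292.64 → $899.85
  Aug: +$521.59 − $2,464.62 → -$1,043.18
  Sep: +$521.59 → -$521.59
  Oct: +$521.59 → $0.00
Lowest trial balance = -$1,043.18 (Aug)
Initial deposit = cushion − low point = $521.59 − (-$1,043.18) = $1,564.77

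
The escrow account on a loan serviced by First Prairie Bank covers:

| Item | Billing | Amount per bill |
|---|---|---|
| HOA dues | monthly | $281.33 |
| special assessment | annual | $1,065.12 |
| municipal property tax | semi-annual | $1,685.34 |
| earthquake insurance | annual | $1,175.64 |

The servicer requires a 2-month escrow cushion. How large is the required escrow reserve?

$1,497.90

HOA dues: $281.33 × 12 = $3,375.96 per year
Special assessment: $1,065.12 per year
Municipal property tax: $1,685.34 × 2 = $3,370.68 per year
Earthquake insurance: $1,175.64 per year
Annual escrow total = $3,375.96 + $1,065.12 + $3,370.68 + $1,175.64 = $8,987.40
Per month = $8,987.40 / 12 = $748.95
Reserve = 2 × $748.95 = $1,497.90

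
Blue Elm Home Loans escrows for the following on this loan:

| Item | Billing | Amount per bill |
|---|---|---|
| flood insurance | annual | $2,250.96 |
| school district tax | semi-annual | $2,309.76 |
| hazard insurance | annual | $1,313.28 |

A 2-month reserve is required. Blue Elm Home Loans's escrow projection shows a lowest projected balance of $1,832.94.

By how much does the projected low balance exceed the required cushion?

Flood insurance = $2,250.96 annually
School district tax = $2,309.76 × 2 = $4,619.52 annually
Hazard insurance = $1,313.28 annually
Annual escrow total = $8,183.76
Monthly escrow = $8,183.76 / 12 = $681.98
Required reserve = 2 × $681.98 = $1,363.96
Excess over cushion: $1,832.94 − $1,363.96 = $468.98

$468.98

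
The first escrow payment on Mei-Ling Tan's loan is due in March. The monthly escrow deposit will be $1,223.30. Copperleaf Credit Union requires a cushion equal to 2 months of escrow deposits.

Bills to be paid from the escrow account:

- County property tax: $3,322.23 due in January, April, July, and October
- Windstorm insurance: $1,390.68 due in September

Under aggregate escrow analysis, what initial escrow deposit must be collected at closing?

Cushion = 2 × $1,223.30 = $2,446.60
Trial balance (start $0, +$1,223.30 each month, − disbursements):
  Mar: +$1,223.30 → $1,223.30
  Apr: +$1,223.30 − $3,322.23 → -$875.63
  May: +$1,223.30 → $347.67
  Jun: +$1,223.30 → $1,570.97
  Jul: +$1,223.30 − $3,322.23 → -$527.96
  Aug: +$1,223.30 → $695.34
  Sep: +$1,223.30 − $1,390.68 → $527.96
  Oct: +$1,223.30 − $3,322.23 → -$1,570.97
  Nov: +$1,223.30 → -$347.67
  Dec: +$1,223.30 → $875.63
  Jan: +$1,223.30 − $3,322.23 → -$1,223.30
  Feb: +$1,223.30 → $0.00
Lowest trial balance = -$1,570.97 (Oct)
Initial deposit = cushion − low point = $2,446.60 − (-$1,570.97) = $4,017.57

$4,017.57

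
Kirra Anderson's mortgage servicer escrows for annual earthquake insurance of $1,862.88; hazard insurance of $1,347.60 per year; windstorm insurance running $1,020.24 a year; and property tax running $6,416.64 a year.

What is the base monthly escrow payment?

$887.28

Earthquake insurance: $1,862.88/yr
Hazard insurance: $1,347.60/yr
Windstorm insurance: $1,020.24/yr
Property tax: $6,416.64/yr
Total annual escrow = $10,647.36
Per month = $10,647.36 ÷ 12 = $887.28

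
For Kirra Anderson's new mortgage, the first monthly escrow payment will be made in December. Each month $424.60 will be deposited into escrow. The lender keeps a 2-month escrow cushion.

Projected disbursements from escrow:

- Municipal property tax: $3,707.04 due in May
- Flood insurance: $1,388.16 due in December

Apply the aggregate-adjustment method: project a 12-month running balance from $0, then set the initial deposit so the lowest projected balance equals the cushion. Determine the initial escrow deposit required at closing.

Cushion = 2 × $424.60 = $849.20
Trial balance (start $0, +$424.60 each month, − disbursements):
  Dec: +$424.60 − $1,388.16 → -$963.56
  Jan: +$424.60 → -$538.96
  Feb: +$424.60 → -$114.36
  Mar: +$424.60 → $310.24
  Apr: +$424.60 → $734.84
  May: +$424.60 − $3,707.04 → -$2,547.60
  Jun: +$424.60 → -$2,123.00
  Jul: +$424.60 → -$1,698.40
  Aug: +$424.60 → -$1,273.80
  Sep: +$424.60 → -$849.20
  Oct: +$424.60 → -$424.60
  Nov: +$424.60 → $0.00
Lowest trial balance = -$2,547.60 (May)
Initial deposit = cushion − low point = $849.20 − (-$2,547.60) = $3,396.80

$3,396.80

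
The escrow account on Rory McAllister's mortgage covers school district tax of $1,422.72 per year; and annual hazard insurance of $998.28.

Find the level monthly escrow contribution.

$201.75

School district tax — $1,422.72
Hazard insurance — $998.28
Total per year = $1,422.72 + $998.28 = $2,421.00
Monthly = $2,421.00 ÷ 12 = $201.75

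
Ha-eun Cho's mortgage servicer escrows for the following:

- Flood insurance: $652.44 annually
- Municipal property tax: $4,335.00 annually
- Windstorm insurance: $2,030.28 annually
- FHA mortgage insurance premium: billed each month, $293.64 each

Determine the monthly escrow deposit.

Flood insurance = $652.44
Municipal property tax = $4,335.00
Windstorm insurance = $2,030.28
FHA mortgage insurance premium = $293.64 × 12 = $3,523.68
Combined annual = $652.44 + $4,335.00 + $2,030.28 + $3,523.68 = $10,541.40
Base monthly escrow = $10,541.40 ÷ 12 = $878.45

$878.45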